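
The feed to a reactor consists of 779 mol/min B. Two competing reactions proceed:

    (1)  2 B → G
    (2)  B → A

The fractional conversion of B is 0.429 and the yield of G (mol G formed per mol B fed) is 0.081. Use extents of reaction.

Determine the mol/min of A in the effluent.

208 mol/min

Yield of G: 1ξ₁ / 779 = 0.081 → ξ₁ = 63.1 mol/min.
Conversion of B: 2ξ₁ + 1ξ₂ = 0.429 × 779 = 334.2 → ξ₂ = 208 mol/min.
Outlet amounts (n = n₀ + Σ ν·ξ):
  B: 779 − 2(63.1) − 1(208) = 444.8
  G: 0 + 1(63.1) = 63.1
  A: 0 + 1(208) = 208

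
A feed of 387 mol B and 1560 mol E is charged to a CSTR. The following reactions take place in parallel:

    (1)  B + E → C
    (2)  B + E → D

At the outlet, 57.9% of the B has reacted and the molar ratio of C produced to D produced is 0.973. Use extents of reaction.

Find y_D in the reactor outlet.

0.0659

Conversion of B: B consumed = 0.579 × 387 = 224.1 mol = 1ξ₁ + 1ξ₂.
Selectivity: 1ξ₁ / (1ξ₂) = 0.973 → ξ₁ = 0.973 ξ₂.
Substitute: (1·0.973 + 1) ξ₂ = 224.1 → ξ₂ = 113.6 mol, ξ₁ = 110.5 mol.
Outlet amounts (n = n₀ + Σ ν·ξ):
  B: 387 − 1(110.5) − 1(113.6) = 162.9
  E: 1560 − 1(110.5) − 1(113.6) = 1336
  C: 0 + 1(110.5) = 110.5
  D: 0 + 1(113.6) = 113.6
Total out = 1723 mol; y_D = 113.6 / 1723 = 0.06592.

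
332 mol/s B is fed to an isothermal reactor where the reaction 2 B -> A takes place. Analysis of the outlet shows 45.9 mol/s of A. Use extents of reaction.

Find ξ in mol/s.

ξ = 45.9 mol/s

For A: n = n₀ + 1ξ → 45.9 = 0 + 1ξ, giving ξ = 45.9 mol/s.
Outlet amounts (n = n₀ + ν ξ):
  B: 332 − 2(45.9) = 240.2
  A: 0 + 1(45.9) = 45.9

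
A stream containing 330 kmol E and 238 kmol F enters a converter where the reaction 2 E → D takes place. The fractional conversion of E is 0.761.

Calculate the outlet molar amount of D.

E reacted = 0.761 × 330 = 251.1 kmol; ν_E = −2, so ξ = 251.1/2 = 125.6 kmol.
Outlet amounts (n = n₀ + ν ξ):
  E: 330 − 2(125.6) = 78.87
  D: 0 + 1(125.6) = 125.6
  F: 238 (inert)

126 kmol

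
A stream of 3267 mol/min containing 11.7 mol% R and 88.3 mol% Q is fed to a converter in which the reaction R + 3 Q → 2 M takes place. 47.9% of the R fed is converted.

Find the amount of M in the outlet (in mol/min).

R reacted = 0.479 × 382.2 = 183.1 mol/min; ν_R = −1, so ξ = 183.1/1 = 183.1 mol/min.
Outlet amounts (n = n₀ + ν ξ):
  R: 382.2 − 1(183.1) = 199.1
  Q: 2885 − 3(183.1) = 2335
  M: 0 + 2(183.1) = 366.2

366 mol/min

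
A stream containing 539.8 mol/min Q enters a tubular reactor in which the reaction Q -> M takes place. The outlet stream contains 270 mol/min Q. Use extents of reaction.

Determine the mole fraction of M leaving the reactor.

For Q: n = n₀ − 1ξ → 270 = 539.8 − 1ξ, giving ξ = 269.8 mol/min.
Outlet amounts (n = n₀ + ν ξ):
  Q: 539.8 − 1(269.8) = 270
  M: 0 + 1(269.8) = 269.8
Total out = 539.8 mol/min; y_M = 269.8 / 539.8 = 0.4998.

0.5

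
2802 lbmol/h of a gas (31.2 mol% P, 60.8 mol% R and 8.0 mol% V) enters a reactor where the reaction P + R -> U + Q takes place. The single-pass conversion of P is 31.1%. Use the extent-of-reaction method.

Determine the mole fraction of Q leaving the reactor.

0.097

P reacted = 0.311 × 874.2 = 271.9 lbmol/h; ν_P = −1, so ξ = 271.9/1 = 271.9 lbmol/h.
Outlet amounts (n = n₀ + ν ξ):
  P: 874.2 − 1(271.9) = 602.3
  R: 1704 − 1(271.9) = 1432
  U: 0 + 1(271.9) = 271.9
  Q: 0 + 1(271.9) = 271.9
  V: 224.2 (inert)
Total out = 2802 lbmol/h; y_Q = 271.9 / 2802 = 0.09703.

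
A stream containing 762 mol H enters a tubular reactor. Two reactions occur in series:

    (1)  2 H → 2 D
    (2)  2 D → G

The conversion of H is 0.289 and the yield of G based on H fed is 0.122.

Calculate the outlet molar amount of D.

Conversion of H: H consumed = 2ξ₁ = 0.289 × 762 → ξ₁ = 110.1 mol.
Yield of G: 1ξ₂ / 762 = 0.122 → ξ₂ = 92.96 mol.
Outlet amounts (n = n₀ + Σ ν·ξ):
  H: 762 − 2(110.1) = 541.8
  D: 0 + 2(110.1) − 2(92.96) = 34.29
  G: 0 + 1(92.96) = 92.96

34.3 mol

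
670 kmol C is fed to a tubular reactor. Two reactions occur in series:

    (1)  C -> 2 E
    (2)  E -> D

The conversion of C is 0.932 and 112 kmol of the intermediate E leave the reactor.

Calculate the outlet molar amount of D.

Conversion of C: C consumed = 1ξ₁ = 0.932 × 670 → ξ₁ = 624.4 kmol.
E balance: n_E = 0 + 2ξ₁ − 1ξ₂ = 112 → ξ₂ = (2·624.4 − 112)/1 = 1137 kmol.
Outlet amounts (n = n₀ + Σ ν·ξ):
  C: 670 − 1(624.4) = 45.56
  E: 0 + 2(624.4) − 1(1137) = 112
  D: 0 + 1(1137) = 1137

1140 kmol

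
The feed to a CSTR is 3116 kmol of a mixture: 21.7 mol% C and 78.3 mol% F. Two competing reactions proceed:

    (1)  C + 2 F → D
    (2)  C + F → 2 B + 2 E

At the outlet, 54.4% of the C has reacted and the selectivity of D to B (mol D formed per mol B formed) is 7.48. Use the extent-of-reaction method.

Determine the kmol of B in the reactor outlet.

46.1 kmol

Conversion of C: C consumed = 0.544 × 676.2 = 367.8 kmol = 1ξ₁ + 1ξ₂.
Selectivity: 1ξ₁ / (2ξ₂) = 7.48 → ξ₁ = 14.96 ξ₂.
Substitute: (1·14.96 + 1) ξ₂ = 367.8 → ξ₂ = 23.05 kmol, ξ₁ = 344.8 kmol.
Outlet amounts (n = n₀ + Σ ν·ξ):
  C: 676.2 − 1(344.8) − 1(23.05) = 308.3
  F: 2440 − 2(344.8) − 1(23.05) = 1727
  D: 0 + 1(344.8) = 344.8
  B: 0 + 2(23.05) = 46.09
  E: 0 + 2(23.05) = 46.09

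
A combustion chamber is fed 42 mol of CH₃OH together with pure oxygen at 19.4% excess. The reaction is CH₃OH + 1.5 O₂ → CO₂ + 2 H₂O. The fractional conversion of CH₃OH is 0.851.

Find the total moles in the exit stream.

Stoichiometric O₂ = 1.5 × 42 = 63 mol; O₂ fed = 63 × 1.194 = 75.22 mol.
Fuel reacted = 0.851 × 42 → ξ = 35.74 mol.
Outlet (n = n₀ + ν ξ):
  CH₃OH: 42 − 1(35.74) = 6.258
  O₂: 75.22 − 1.5(35.74) = 21.61
  CO₂: 0 + 1(35.74) = 35.74
  H₂O: 0 + 2(35.74) = 71.48
Total out = 6.258 + 21.61 + 35.74 + 71.48 = 135.1 mol.

135 mol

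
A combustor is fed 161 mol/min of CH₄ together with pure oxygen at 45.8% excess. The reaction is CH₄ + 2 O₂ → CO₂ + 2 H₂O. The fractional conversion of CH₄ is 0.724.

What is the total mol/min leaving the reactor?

Stoichiometric O₂ = 2 × 161 = 322 mol/min; O₂ fed = 322 × 1.458 = 469.5 mol/min.
Fuel reacted = 0.724 × 161 → ξ = 116.6 mol/min.
Outlet (n = n₀ + ν ξ):
  CH₄: 161 − 1(116.6) = 44.44
  O₂: 469.5 − 2(116.6) = 236.3
  CO₂: 0 + 1(116.6) = 116.6
  H₂O: 0 + 2(116.6) = 233.1
Total out = 44.44 + 236.3 + 116.6 + 233.1 = 630.5 mol/min.

630 mol/min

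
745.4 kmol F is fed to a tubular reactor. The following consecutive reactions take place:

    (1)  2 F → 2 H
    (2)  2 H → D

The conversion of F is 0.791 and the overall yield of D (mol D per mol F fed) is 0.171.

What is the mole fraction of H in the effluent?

Conversion of F: F consumed = 2ξ₁ = 0.791 × 745.4 → ξ₁ = 294.8 kmol.
Yield of D: 1ξ₂ / 745.4 = 0.171 → ξ₂ = 127.5 kmol.
Outlet amounts (n = n₀ + Σ ν·ξ):
  F: 745.4 − 2(294.8) = 155.8
  H: 0 + 2(294.8) − 2(127.5) = 334.7
  D: 0 + 1(127.5) = 127.5
Total out = 617.9 kmol; y_H = 334.7 / 617.9 = 0.5416.

0.542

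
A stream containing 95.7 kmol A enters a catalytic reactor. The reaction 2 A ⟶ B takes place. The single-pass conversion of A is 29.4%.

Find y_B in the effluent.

0.172

A reacted = 0.294 × 95.7 = 28.14 kmol; ν_A = −2, so ξ = 28.14/2 = 14.07 kmol.
Outlet amounts (n = n₀ + ν ξ):
  A: 95.7 − 2(14.07) = 67.56
  B: 0 + 1(14.07) = 14.07
Total out = 81.63 kmol; y_B = 14.07 / 81.63 = 0.1723.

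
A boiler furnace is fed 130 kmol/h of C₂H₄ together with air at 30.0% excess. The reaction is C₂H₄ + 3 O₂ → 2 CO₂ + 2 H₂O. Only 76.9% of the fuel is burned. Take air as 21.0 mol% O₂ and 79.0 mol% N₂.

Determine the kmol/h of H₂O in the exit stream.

200 kmol/h

Stoichiometric O₂ = 3 × 130 = 390 kmol/h; O₂ fed = 390 × 1.300 = 507 kmol/h.
N₂ fed = 507 × 79/21 = 1907 kmol/h.
Fuel reacted = 0.769 × 130 → ξ = 99.97 kmol/h.
Outlet (n = n₀ + ν ξ):
  C₂H₄: 130 − 1(99.97) = 30.03
  O₂: 507 − 3(99.97) = 207.1
  N₂: 1907 (inert)
  CO₂: 0 + 2(99.97) = 199.9
  H₂O: 0 + 2(99.97) = 199.9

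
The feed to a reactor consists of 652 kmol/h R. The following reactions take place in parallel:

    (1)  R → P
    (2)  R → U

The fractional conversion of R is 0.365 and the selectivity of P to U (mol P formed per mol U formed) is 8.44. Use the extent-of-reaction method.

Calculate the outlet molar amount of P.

Conversion of R: R consumed = 0.365 × 652 = 238 kmol/h = 1ξ₁ + 1ξ₂.
Selectivity: 1ξ₁ / (1ξ₂) = 8.44 → ξ₁ = 8.44 ξ₂.
Substitute: (1·8.44 + 1) ξ₂ = 238 → ξ₂ = 25.21 kmol/h, ξ₁ = 212.8 kmol/h.
Outlet amounts (n = n₀ + Σ ν·ξ):
  R: 652 − 1(212.8) − 1(25.21) = 414
  P: 0 + 1(212.8) = 212.8
  U: 0 + 1(25.21) = 25.21

213 kmol/h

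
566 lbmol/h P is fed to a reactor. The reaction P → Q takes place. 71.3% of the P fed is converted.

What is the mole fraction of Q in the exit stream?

0.713

P reacted = 0.713 × 566 = 403.6 lbmol/h; ν_P = −1, so ξ = 403.6/1 = 403.6 lbmol/h.
Outlet amounts (n = n₀ + ν ξ):
  P: 566 − 1(403.6) = 162.4
  Q: 0 + 1(403.6) = 403.6
Total out = 566 lbmol/h; y_Q = 403.6 / 566 = 0.713.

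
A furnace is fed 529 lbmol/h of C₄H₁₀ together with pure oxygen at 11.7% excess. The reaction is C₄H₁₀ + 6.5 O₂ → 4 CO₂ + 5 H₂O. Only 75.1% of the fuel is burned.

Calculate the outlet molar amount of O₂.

Stoichiometric O₂ = 6.5 × 529 = 3438 lbmol/h; O₂ fed = 3438 × 1.117 = 3841 lbmol/h.
Fuel reacted = 0.751 × 529 → ξ = 397.3 lbmol/h.
Outlet (n = n₀ + ν ξ):
  C₄H₁₀: 529 − 1(397.3) = 131.7
  O₂: 3841 − 6.5(397.3) = 1258
  CO₂: 0 + 4(397.3) = 1589
  H₂O: 0 + 5(397.3) = 1986

1260 lbmol/h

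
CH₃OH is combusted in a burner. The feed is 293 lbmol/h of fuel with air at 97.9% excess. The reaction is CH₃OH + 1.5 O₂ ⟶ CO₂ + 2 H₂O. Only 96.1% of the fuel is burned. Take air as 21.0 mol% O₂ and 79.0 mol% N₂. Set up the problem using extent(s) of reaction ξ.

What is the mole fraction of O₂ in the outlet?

Stoichiometric O₂ = 1.5 × 293 = 439.5 lbmol/h; O₂ fed = 439.5 × 1.979 = 869.8 lbmol/h.
N₂ fed = 869.8 × 79/21 = 3272 lbmol/h.
Fuel reacted = 0.961 × 293 → ξ = 281.6 lbmol/h.
Outlet (n = n₀ + ν ξ):
  CH₃OH: 293 − 1(281.6) = 11.43
  O₂: 869.8 − 1.5(281.6) = 447.4
  N₂: 3272 (inert)
  CO₂: 0 + 1(281.6) = 281.6
  H₂O: 0 + 2(281.6) = 563.1
Total out = 4576 lbmol/h; y_O₂ = 447.4 / 4576 = 0.09778.

0.0978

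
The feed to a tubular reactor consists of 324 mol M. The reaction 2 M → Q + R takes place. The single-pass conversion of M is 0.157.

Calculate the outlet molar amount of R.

M reacted = 0.157 × 324 = 50.87 mol; ν_M = −2, so ξ = 50.87/2 = 25.43 mol.
Outlet amounts (n = n₀ + ν ξ):
  M: 324 − 2(25.43) = 273.1
  Q: 0 + 1(25.43) = 25.43
  R: 0 + 1(25.43) = 25.43

25.4 mol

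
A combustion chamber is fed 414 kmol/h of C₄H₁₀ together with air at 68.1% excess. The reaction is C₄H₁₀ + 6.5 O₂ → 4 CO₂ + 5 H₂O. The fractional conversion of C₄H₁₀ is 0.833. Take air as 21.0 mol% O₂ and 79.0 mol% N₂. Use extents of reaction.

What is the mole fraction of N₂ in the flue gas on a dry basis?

Stoichiometric O₂ = 6.5 × 414 = 2691 kmol/h; O₂ fed = 2691 × 1.681 = 4524 kmol/h.
N₂ fed = 4524 × 79/21 = 17020 kmol/h.
Fuel reacted = 0.833 × 414 → ξ = 344.9 kmol/h.
Outlet (n = n₀ + ν ξ):
  C₄H₁₀: 414 − 1(344.9) = 69.14
  O₂: 4524 − 6.5(344.9) = 2282
  N₂: 17020 (inert)
  CO₂: 0 + 4(344.9) = 1379
  H₂O: 0 + 5(344.9) = 1724
Dry total = 20750 kmol/h; y_N₂ (dry) = 17020 / 20750 = 0.8202.

0.82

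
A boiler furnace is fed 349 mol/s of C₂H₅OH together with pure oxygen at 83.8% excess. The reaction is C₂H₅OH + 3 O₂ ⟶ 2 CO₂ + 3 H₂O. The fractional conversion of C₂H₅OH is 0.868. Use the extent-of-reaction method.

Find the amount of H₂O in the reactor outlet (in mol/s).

Stoichiometric O₂ = 3 × 349 = 1047 mol/s; O₂ fed = 1047 × 1.838 = 1924 mol/s.
Fuel reacted = 0.868 × 349 → ξ = 302.9 mol/s.
Outlet (n = n₀ + ν ξ):
  C₂H₅OH: 349 − 1(302.9) = 46.07
  O₂: 1924 − 3(302.9) = 1016
  CO₂: 0 + 2(302.9) = 605.9
  H₂O: 0 + 3(302.9) = 908.8

909 mol/s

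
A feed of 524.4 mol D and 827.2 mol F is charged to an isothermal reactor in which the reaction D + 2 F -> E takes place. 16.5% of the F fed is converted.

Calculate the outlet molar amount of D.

F reacted = 0.165 × 827.2 = 136.5 mol; ν_F = −2, so ξ = 136.5/2 = 68.24 mol.
Outlet amounts (n = n₀ + ν ξ):
  D: 524.4 − 1(68.24) = 456.2
  F: 827.2 − 2(68.24) = 690.7
  E: 0 + 1(68.24) = 68.24

456 mol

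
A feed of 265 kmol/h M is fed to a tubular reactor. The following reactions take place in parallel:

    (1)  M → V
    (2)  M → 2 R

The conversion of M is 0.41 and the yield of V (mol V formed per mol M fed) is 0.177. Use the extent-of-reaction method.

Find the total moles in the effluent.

327 kmol/h

Yield of V: 1ξ₁ / 265 = 0.177 → ξ₁ = 46.9 kmol/h.
Conversion of M: 1ξ₁ + 1ξ₂ = 0.41 × 265 = 108.6 → ξ₂ = 61.74 kmol/h.
Outlet amounts (n = n₀ + Σ ν·ξ):
  M: 265 − 1(46.9) − 1(61.74) = 156.4
  V: 0 + 1(46.9) = 46.9
  R: 0 + 2(61.74) = 123.5
Total out = 156.4 + 46.9 + 123.5 = 326.7 kmol/h.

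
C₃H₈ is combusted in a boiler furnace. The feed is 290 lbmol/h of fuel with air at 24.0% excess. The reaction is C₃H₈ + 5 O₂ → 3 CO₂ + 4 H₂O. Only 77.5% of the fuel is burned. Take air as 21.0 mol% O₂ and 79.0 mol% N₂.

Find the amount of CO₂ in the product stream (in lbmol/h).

Stoichiometric O₂ = 5 × 290 = 1450 lbmol/h; O₂ fed = 1450 × 1.240 = 1798 lbmol/h.
N₂ fed = 1798 × 79/21 = 6764 lbmol/h.
Fuel reacted = 0.775 × 290 → ξ = 224.8 lbmol/h.
Outlet (n = n₀ + ν ξ):
  C₃H₈: 290 − 1(224.8) = 65.25
  O₂: 1798 − 5(224.8) = 674.2
  N₂: 6764 (inert)
  CO₂: 0 + 3(224.8) = 674.2
  H₂O: 0 + 4(224.8) = 899

674 lbmol/h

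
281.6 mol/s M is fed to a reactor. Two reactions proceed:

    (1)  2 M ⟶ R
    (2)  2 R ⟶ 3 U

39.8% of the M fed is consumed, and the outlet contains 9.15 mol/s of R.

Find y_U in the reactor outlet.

Conversion of M: M consumed = 2ξ₁ = 0.398 × 281.6 → ξ₁ = 56.04 mol/s.
R balance: n_R = 0 + 1ξ₁ − 2ξ₂ = 9.15 → ξ₂ = (1·56.04 − 9.15)/2 = 23.44 mol/s.
Outlet amounts (n = n₀ + Σ ν·ξ):
  M: 281.6 − 2(56.04) = 169.5
  R: 0 + 1(56.04) − 2(23.44) = 9.15
  U: 0 + 3(23.44) = 70.33
Total out = 249 mol/s; y_U = 70.33 / 249 = 0.2825.

0.282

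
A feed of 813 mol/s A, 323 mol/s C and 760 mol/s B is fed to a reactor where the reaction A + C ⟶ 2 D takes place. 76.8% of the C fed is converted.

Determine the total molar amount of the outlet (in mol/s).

1900 mol/s

C reacted = 0.768 × 323 = 248.1 mol/s; ν_C = −1, so ξ = 248.1/1 = 248.1 mol/s.
Outlet amounts (n = n₀ + ν ξ):
  A: 813 − 1(248.1) = 564.9
  C: 323 − 1(248.1) = 74.94
  D: 0 + 2(248.1) = 496.1
  B: 760 (inert)
Total out = 564.9 + 74.94 + 496.1 + 760 = 1896 mol/s.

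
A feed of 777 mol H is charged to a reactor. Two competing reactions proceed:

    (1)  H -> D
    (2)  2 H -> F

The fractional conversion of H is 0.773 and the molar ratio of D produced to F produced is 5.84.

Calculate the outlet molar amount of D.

447 mol

Conversion of H: H consumed = 0.773 × 777 = 600.6 mol = 1ξ₁ + 2ξ₂.
Selectivity: 1ξ₁ / (1ξ₂) = 5.84 → ξ₁ = 5.84 ξ₂.
Substitute: (1·5.84 + 2) ξ₂ = 600.6 → ξ₂ = 76.61 mol, ξ₁ = 447.4 mol.
Outlet amounts (n = n₀ + Σ ν·ξ):
  H: 777 − 1(447.4) − 2(76.61) = 176.4
  D: 0 + 1(447.4) = 447.4
  F: 0 + 1(76.61) = 76.61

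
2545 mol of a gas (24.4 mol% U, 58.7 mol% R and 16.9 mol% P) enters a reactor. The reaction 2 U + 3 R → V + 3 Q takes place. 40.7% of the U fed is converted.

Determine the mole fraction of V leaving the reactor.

U reacted = 0.407 × 621 = 252.7 mol; ν_U = −2, so ξ = 252.7/2 = 126.4 mol.
Outlet amounts (n = n₀ + ν ξ):
  U: 621 − 2(126.4) = 368.2
  R: 1494 − 3(126.4) = 1115
  V: 0 + 1(126.4) = 126.4
  Q: 0 + 3(126.4) = 379.1
  P: 430.1 (inert)
Total out = 2419 mol; y_V = 126.4 / 2419 = 0.05225.

0.0522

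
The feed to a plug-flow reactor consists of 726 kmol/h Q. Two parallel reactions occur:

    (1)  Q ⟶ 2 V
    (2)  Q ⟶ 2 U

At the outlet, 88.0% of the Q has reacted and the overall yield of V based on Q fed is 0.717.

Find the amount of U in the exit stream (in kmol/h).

757 kmol/h

Yield of V: 2ξ₁ / 726 = 0.717 → ξ₁ = 260.3 kmol/h.
Conversion of Q: 1ξ₁ + 1ξ₂ = 0.88 × 726 = 638.9 → ξ₂ = 378.6 kmol/h.
Outlet amounts (n = n₀ + Σ ν·ξ):
  Q: 726 − 1(260.3) − 1(378.6) = 87.12
  V: 0 + 2(260.3) = 520.5
  U: 0 + 2(378.6) = 757.2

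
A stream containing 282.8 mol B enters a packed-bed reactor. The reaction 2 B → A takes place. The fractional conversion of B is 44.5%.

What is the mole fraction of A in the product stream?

B reacted = 0.445 × 282.8 = 125.8 mol; ν_B = −2, so ξ = 125.8/2 = 62.92 mol.
Outlet amounts (n = n₀ + ν ξ):
  B: 282.8 − 2(62.92) = 157
  A: 0 + 1(62.92) = 62.92
Total out = 219.9 mol; y_A = 62.92 / 219.9 = 0.2862.

0.286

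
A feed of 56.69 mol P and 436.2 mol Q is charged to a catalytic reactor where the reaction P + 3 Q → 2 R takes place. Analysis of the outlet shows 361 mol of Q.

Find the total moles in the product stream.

For Q: n = n₀ − 3ξ → 361 = 436.2 − 3ξ, giving ξ = 25.07 mol.
Outlet amounts (n = n₀ + ν ξ):
  P: 56.69 − 1(25.07) = 31.62
  Q: 436.2 − 3(25.07) = 361
  R: 0 + 2(25.07) = 50.13
Total out = 31.62 + 361 + 50.13 = 442.8 mol.

443 mol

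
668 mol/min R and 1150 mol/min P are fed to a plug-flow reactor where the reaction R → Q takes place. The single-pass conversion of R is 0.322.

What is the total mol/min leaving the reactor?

1820 mol/min

R reacted = 0.322 × 668 = 215.1 mol/min; ν_R = −1, so ξ = 215.1/1 = 215.1 mol/min.
Outlet amounts (n = n₀ + ν ξ):
  R: 668 − 1(215.1) = 452.9
  Q: 0 + 1(215.1) = 215.1
  P: 1150 (inert)
Total out = 452.9 + 215.1 + 1150 = 1818 mol/min.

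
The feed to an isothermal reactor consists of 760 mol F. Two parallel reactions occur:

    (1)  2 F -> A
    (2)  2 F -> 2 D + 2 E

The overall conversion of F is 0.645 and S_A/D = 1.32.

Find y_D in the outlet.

0.188

Conversion of F: F consumed = 0.645 × 760 = 490.2 mol = 2ξ₁ + 2ξ₂.
Selectivity: 1ξ₁ / (2ξ₂) = 1.32 → ξ₁ = 2.64 ξ₂.
Substitute: (2·2.64 + 2) ξ₂ = 490.2 → ξ₂ = 67.34 mol, ξ₁ = 177.8 mol.
Outlet amounts (n = n₀ + Σ ν·ξ):
  F: 760 − 2(177.8) − 2(67.34) = 269.8
  A: 0 + 1(177.8) = 177.8
  D: 0 + 2(67.34) = 134.7
  E: 0 + 2(67.34) = 134.7
Total out = 716.9 mol; y_D = 134.7 / 716.9 = 0.1878.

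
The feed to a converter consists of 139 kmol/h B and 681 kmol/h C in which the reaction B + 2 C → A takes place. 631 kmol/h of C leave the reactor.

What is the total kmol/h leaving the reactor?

770 kmol/h

For C: n = n₀ − 2ξ → 631 = 681 − 2ξ, giving ξ = 25 kmol/h.
Outlet amounts (n = n₀ + ν ξ):
  B: 139 − 1(25) = 114
  C: 681 − 2(25) = 631
  A: 0 + 1(25) = 25
Total out = 114 + 631 + 25 = 770 kmol/h.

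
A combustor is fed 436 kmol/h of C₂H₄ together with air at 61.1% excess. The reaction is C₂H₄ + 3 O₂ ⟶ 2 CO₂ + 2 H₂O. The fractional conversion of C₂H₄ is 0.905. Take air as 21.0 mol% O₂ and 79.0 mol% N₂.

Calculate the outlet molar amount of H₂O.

Stoichiometric O₂ = 3 × 436 = 1308 kmol/h; O₂ fed = 1308 × 1.611 = 2107 kmol/h.
N₂ fed = 2107 × 79/21 = 7927 kmol/h.
Fuel reacted = 0.905 × 436 → ξ = 394.6 kmol/h.
Outlet (n = n₀ + ν ξ):
  C₂H₄: 436 − 1(394.6) = 41.42
  O₂: 2107 − 3(394.6) = 923.4
  N₂: 7927 (inert)
  CO₂: 0 + 2(394.6) = 789.2
  H₂O: 0 + 2(394.6) = 789.2

789 kmol/h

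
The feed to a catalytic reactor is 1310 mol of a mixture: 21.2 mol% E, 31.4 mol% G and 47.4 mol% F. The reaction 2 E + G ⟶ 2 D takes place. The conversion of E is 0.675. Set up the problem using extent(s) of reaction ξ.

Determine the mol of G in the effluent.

318 mol

E reacted = 0.675 × 277.7 = 187.5 mol; ν_E = −2, so ξ = 187.5/2 = 93.73 mol.
Outlet amounts (n = n₀ + ν ξ):
  E: 277.7 − 2(93.73) = 90.26
  G: 411.3 − 1(93.73) = 317.6
  D: 0 + 2(93.73) = 187.5
  F: 620.9 (inert)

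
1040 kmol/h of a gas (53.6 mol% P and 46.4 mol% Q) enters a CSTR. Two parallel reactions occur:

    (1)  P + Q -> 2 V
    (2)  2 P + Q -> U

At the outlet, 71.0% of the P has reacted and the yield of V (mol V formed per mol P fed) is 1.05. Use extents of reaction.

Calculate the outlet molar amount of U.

Yield of V: 2ξ₁ / 557.4 = 1.05 → ξ₁ = 292.7 kmol/h.
Conversion of P: 1ξ₁ + 2ξ₂ = 0.71 × 557.4 = 395.8 → ξ₂ = 51.56 kmol/h.
Outlet amounts (n = n₀ + Σ ν·ξ):
  P: 557.4 − 1(292.7) − 2(51.56) = 161.7
  Q: 482.6 − 1(292.7) − 1(51.56) = 138.3
  V: 0 + 2(292.7) = 585.3
  U: 0 + 1(51.56) = 51.56

51.6 kmol/h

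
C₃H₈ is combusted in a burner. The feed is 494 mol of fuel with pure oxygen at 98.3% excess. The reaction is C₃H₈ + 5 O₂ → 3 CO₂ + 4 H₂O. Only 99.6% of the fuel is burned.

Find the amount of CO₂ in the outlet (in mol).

Stoichiometric O₂ = 5 × 494 = 2470 mol; O₂ fed = 2470 × 1.983 = 4898 mol.
Fuel reacted = 0.996 × 494 → ξ = 492 mol.
Outlet (n = n₀ + ν ξ):
  C₃H₈: 494 − 1(492) = 1.976
  O₂: 4898 − 5(492) = 2438
  CO₂: 0 + 3(492) = 1476
  H₂O: 0 + 4(492) = 1968

1480 mol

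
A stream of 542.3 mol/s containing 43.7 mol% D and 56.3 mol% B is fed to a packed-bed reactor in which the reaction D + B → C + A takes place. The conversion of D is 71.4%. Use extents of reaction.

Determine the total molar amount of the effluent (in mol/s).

D reacted = 0.714 × 237 = 169.2 mol/s; ν_D = −1, so ξ = 169.2/1 = 169.2 mol/s.
Outlet amounts (n = n₀ + ν ξ):
  D: 237 − 1(169.2) = 67.78
  B: 305.3 − 1(169.2) = 136.1
  C: 0 + 1(169.2) = 169.2
  A: 0 + 1(169.2) = 169.2
Total out = 67.78 + 136.1 + 169.2 + 169.2 = 542.3 mol/s.

542 mol/s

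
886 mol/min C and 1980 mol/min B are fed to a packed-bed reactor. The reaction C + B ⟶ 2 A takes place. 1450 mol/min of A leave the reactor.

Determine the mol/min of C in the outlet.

161 mol/min

For A: n = n₀ + 2ξ → 1450 = 0 + 2ξ, giving ξ = 725 mol/min.
Outlet amounts (n = n₀ + ν ξ):
  C: 886 − 1(725) = 161
  B: 1980 − 1(725) = 1255
  A: 0 + 2(725) = 1450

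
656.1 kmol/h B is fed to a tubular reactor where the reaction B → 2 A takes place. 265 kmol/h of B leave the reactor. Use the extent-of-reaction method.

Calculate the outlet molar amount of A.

782 kmol/h

For B: n = n₀ − 1ξ → 265 = 656.1 − 1ξ, giving ξ = 391.1 kmol/h.
Outlet amounts (n = n₀ + ν ξ):
  B: 656.1 − 1(391.1) = 265
  A: 0 + 2(391.1) = 782.2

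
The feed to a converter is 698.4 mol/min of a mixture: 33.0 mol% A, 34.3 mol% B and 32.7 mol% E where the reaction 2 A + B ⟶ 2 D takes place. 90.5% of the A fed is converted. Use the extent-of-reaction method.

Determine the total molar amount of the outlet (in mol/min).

A reacted = 0.905 × 230.5 = 208.6 mol/min; ν_A = −2, so ξ = 208.6/2 = 104.3 mol/min.
Outlet amounts (n = n₀ + ν ξ):
  A: 230.5 − 2(104.3) = 21.89
  B: 239.6 − 1(104.3) = 135.3
  D: 0 + 2(104.3) = 208.6
  E: 228.4 (inert)
Total out = 21.89 + 135.3 + 208.6 + 228.4 = 594.1 mol/min.

594 mol/min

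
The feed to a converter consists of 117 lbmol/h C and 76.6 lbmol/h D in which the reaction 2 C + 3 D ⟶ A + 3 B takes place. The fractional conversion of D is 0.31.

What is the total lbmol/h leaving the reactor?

186 lbmol/h

D reacted = 0.31 × 76.6 = 23.75 lbmol/h; ν_D = −3, so ξ = 23.75/3 = 7.915 lbmol/h.
Outlet amounts (n = n₀ + ν ξ):
  C: 117 − 2(7.915) = 101.2
  D: 76.6 − 3(7.915) = 52.85
  A: 0 + 1(7.915) = 7.915
  B: 0 + 3(7.915) = 23.75
Total out = 101.2 + 52.85 + 7.915 + 23.75 = 185.7 lbmol/h.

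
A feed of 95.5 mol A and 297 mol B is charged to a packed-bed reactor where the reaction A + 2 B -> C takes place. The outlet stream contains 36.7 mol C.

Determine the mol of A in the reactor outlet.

For C: n = n₀ + 1ξ → 36.7 = 0 + 1ξ, giving ξ = 36.7 mol.
Outlet amounts (n = n₀ + ν ξ):
  A: 95.5 − 1(36.7) = 58.8
  B: 297 − 2(36.7) = 223.6
  C: 0 + 1(36.7) = 36.7

58.8 mol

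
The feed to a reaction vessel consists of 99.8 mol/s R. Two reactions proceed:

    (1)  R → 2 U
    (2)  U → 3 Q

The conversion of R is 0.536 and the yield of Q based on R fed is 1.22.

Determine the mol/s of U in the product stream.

66.4 mol/s

Conversion of R: R consumed = 1ξ₁ = 0.536 × 99.8 → ξ₁ = 53.49 mol/s.
Yield of Q: 3ξ₂ / 99.8 = 1.22 → ξ₂ = 40.59 mol/s.
Outlet amounts (n = n₀ + Σ ν·ξ):
  R: 99.8 − 1(53.49) = 46.31
  U: 0 + 2(53.49) − 1(40.59) = 66.4
  Q: 0 + 3(40.59) = 121.8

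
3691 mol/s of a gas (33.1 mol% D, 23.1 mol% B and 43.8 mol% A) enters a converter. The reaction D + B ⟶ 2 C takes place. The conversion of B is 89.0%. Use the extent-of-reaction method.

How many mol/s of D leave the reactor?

B reacted = 0.89 × 852.6 = 758.8 mol/s; ν_B = −1, so ξ = 758.8/1 = 758.8 mol/s.
Outlet amounts (n = n₀ + ν ξ):
  D: 1222 − 1(758.8) = 462.9
  B: 852.6 − 1(758.8) = 93.79
  C: 0 + 2(758.8) = 1518
  A: 1617 (inert)

463 mol/s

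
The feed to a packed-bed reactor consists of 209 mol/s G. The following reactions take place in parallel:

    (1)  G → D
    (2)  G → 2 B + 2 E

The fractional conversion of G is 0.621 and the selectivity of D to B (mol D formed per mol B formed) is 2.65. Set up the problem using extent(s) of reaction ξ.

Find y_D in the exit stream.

0.403

Conversion of G: G consumed = 0.621 × 209 = 129.8 mol/s = 1ξ₁ + 1ξ₂.
Selectivity: 1ξ₁ / (2ξ₂) = 2.65 → ξ₁ = 5.3 ξ₂.
Substitute: (1·5.3 + 1) ξ₂ = 129.8 → ξ₂ = 20.6 mol/s, ξ₁ = 109.2 mol/s.
Outlet amounts (n = n₀ + Σ ν·ξ):
  G: 209 − 1(109.2) − 1(20.6) = 79.21
  D: 0 + 1(109.2) = 109.2
  B: 0 + 2(20.6) = 41.2
  E: 0 + 2(20.6) = 41.2
Total out = 270.8 mol/s; y_D = 109.2 / 270.8 = 0.4032.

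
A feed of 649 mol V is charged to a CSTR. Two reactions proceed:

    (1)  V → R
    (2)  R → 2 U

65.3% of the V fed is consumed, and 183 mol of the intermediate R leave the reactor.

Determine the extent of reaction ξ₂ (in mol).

Conversion of V: V consumed = 1ξ₁ = 0.653 × 649 → ξ₁ = 423.8 mol.
R balance: n_R = 0 + 1ξ₁ − 1ξ₂ = 183 → ξ₂ = (1·423.8 − 183)/1 = 240.8 mol.
Outlet amounts (n = n₀ + Σ ν·ξ):
  V: 649 − 1(423.8) = 225.2
  R: 0 + 1(423.8) − 1(240.8) = 183
  U: 0 + 2(240.8) = 481.6

ξ₂ = 241 mol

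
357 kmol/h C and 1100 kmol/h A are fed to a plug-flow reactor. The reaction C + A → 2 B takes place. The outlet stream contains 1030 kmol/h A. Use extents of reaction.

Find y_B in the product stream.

For A: n = n₀ − 1ξ → 1030 = 1100 − 1ξ, giving ξ = 70 kmol/h.
Outlet amounts (n = n₀ + ν ξ):
  C: 357 − 1(70) = 287
  A: 1100 − 1(70) = 1030
  B: 0 + 2(70) = 140
Total out = 1457 kmol/h; y_B = 140 / 1457 = 0.09609.

0.0961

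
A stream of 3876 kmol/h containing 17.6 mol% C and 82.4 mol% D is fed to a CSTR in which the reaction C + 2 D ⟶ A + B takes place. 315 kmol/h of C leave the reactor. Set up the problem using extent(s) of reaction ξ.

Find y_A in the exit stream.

0.105

For C: n = n₀ − 1ξ → 315 = 682.2 − 1ξ, giving ξ = 367.2 kmol/h.
Outlet amounts (n = n₀ + ν ξ):
  C: 682.2 − 1(367.2) = 315
  D: 3194 − 2(367.2) = 2459
  A: 0 + 1(367.2) = 367.2
  B: 0 + 1(367.2) = 367.2
Total out = 3509 kmol/h; y_A = 367.2 / 3509 = 0.1046.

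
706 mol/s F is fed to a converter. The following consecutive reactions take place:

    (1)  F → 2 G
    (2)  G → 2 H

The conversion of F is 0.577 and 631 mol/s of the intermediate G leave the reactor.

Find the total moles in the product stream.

Conversion of F: F consumed = 1ξ₁ = 0.577 × 706 → ξ₁ = 407.4 mol/s.
G balance: n_G = 0 + 2ξ₁ − 1ξ₂ = 631 → ξ₂ = (2·407.4 − 631)/1 = 183.7 mol/s.
Outlet amounts (n = n₀ + Σ ν·ξ):
  F: 706 − 1(407.4) = 298.6
  G: 0 + 2(407.4) − 1(183.7) = 631
  H: 0 + 2(183.7) = 367.4
Total out = 298.6 + 631 + 367.4 = 1297 mol/s.

1300 mol/s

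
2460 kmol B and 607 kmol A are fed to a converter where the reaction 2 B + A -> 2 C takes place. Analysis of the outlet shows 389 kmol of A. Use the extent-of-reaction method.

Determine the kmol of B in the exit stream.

2020 kmol

For A: n = n₀ − 1ξ → 389 = 607 − 1ξ, giving ξ = 218 kmol.
Outlet amounts (n = n₀ + ν ξ):
  B: 2460 − 2(218) = 2024
  A: 607 − 1(218) = 389
  C: 0 + 2(218) = 436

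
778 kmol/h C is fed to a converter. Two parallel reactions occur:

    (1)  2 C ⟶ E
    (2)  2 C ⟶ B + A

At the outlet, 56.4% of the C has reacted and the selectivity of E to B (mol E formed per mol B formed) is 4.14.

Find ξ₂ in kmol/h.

ξ₂ = 42.7 kmol/h

Conversion of C: C consumed = 0.564 × 778 = 438.8 kmol/h = 2ξ₁ + 2ξ₂.
Selectivity: 1ξ₁ / (1ξ₂) = 4.14 → ξ₁ = 4.14 ξ₂.
Substitute: (2·4.14 + 2) ξ₂ = 438.8 → ξ₂ = 42.68 kmol/h, ξ₁ = 176.7 kmol/h.
Outlet amounts (n = n₀ + Σ ν·ξ):
  C: 778 − 2(176.7) − 2(42.68) = 339.2
  E: 0 + 1(176.7) = 176.7
  B: 0 + 1(42.68) = 42.68
  A: 0 + 1(42.68) = 42.68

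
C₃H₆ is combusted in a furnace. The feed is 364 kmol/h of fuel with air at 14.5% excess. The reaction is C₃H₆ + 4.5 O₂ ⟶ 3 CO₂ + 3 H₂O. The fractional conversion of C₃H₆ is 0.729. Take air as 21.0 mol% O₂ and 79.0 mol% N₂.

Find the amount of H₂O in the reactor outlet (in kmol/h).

796 kmol/h

Stoichiometric O₂ = 4.5 × 364 = 1638 kmol/h; O₂ fed = 1638 × 1.145 = 1876 kmol/h.
N₂ fed = 1876 × 79/21 = 7055 kmol/h.
Fuel reacted = 0.729 × 364 → ξ = 265.4 kmol/h.
Outlet (n = n₀ + ν ξ):
  C₃H₆: 364 − 1(265.4) = 98.64
  O₂: 1876 − 4.5(265.4) = 681.4
  N₂: 7055 (inert)
  CO₂: 0 + 3(265.4) = 796.1
  H₂O: 0 + 3(265.4) = 796.1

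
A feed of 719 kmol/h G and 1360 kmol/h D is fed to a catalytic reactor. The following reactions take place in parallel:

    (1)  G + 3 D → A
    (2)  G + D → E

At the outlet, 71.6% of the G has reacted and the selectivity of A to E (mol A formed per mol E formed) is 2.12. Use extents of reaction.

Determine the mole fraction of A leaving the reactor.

0.405

Conversion of G: G consumed = 0.716 × 719 = 514.8 kmol/h = 1ξ₁ + 1ξ₂.
Selectivity: 1ξ₁ / (1ξ₂) = 2.12 → ξ₁ = 2.12 ξ₂.
Substitute: (1·2.12 + 1) ξ₂ = 514.8 → ξ₂ = 165 kmol/h, ξ₁ = 349.8 kmol/h.
Outlet amounts (n = n₀ + Σ ν·ξ):
  G: 719 − 1(349.8) − 1(165) = 204.2
  D: 1360 − 3(349.8) − 1(165) = 145.6
  A: 0 + 1(349.8) = 349.8
  E: 0 + 1(165) = 165
Total out = 864.6 kmol/h; y_A = 349.8 / 864.6 = 0.4046.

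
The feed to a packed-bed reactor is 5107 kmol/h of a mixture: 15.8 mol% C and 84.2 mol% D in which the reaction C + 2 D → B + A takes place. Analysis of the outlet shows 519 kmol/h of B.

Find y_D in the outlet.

0.711

For B: n = n₀ + 1ξ → 519 = 0 + 1ξ, giving ξ = 519 kmol/h.
Outlet amounts (n = n₀ + ν ξ):
  C: 806.9 − 1(519) = 287.9
  D: 4300 − 2(519) = 3262
  B: 0 + 1(519) = 519
  A: 0 + 1(519) = 519
Total out = 4588 kmol/h; y_D = 3262 / 4588 = 0.711.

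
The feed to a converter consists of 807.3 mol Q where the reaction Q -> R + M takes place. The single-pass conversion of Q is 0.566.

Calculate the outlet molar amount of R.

Q reacted = 0.566 × 807.3 = 456.9 mol; ν_Q = −1, so ξ = 456.9/1 = 456.9 mol.
Outlet amounts (n = n₀ + ν ξ):
  Q: 807.3 − 1(456.9) = 350.4
  R: 0 + 1(456.9) = 456.9
  M: 0 + 1(456.9) = 456.9

457 mol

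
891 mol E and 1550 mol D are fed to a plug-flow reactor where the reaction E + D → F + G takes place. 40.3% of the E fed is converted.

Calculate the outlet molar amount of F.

E reacted = 0.403 × 891 = 359.1 mol; ν_E = −1, so ξ = 359.1/1 = 359.1 mol.
Outlet amounts (n = n₀ + ν ξ):
  E: 891 − 1(359.1) = 531.9
  D: 1550 − 1(359.1) = 1191
  F: 0 + 1(359.1) = 359.1
  G: 0 + 1(359.1) = 359.1

359 mol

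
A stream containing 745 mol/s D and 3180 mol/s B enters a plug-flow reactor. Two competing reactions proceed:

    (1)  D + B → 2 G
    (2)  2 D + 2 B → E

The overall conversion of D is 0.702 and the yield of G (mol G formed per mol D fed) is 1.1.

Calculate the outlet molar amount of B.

2660 mol/s

Yield of G: 2ξ₁ / 745 = 1.1 → ξ₁ = 409.8 mol/s.
Conversion of D: 1ξ₁ + 2ξ₂ = 0.702 × 745 = 523 → ξ₂ = 56.62 mol/s.
Outlet amounts (n = n₀ + Σ ν·ξ):
  D: 745 − 1(409.8) − 2(56.62) = 222
  B: 3180 − 1(409.8) − 2(56.62) = 2657
  G: 0 + 2(409.8) = 819.5
  E: 0 + 1(56.62) = 56.62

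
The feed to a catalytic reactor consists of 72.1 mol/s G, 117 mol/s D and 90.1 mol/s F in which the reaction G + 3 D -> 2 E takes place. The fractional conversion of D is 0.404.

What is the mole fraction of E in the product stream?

0.127

D reacted = 0.404 × 117 = 47.27 mol/s; ν_D = −3, so ξ = 47.27/3 = 15.76 mol/s.
Outlet amounts (n = n₀ + ν ξ):
  G: 72.1 − 1(15.76) = 56.34
  D: 117 − 3(15.76) = 69.73
  E: 0 + 2(15.76) = 31.51
  F: 90.1 (inert)
Total out = 247.7 mol/s; y_E = 31.51 / 247.7 = 0.1272.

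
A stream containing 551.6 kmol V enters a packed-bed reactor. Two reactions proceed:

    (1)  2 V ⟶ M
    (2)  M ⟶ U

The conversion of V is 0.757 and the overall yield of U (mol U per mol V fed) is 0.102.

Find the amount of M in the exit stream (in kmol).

Conversion of V: V consumed = 2ξ₁ = 0.757 × 551.6 → ξ₁ = 208.8 kmol.
Yield of U: 1ξ₂ / 551.6 = 0.102 → ξ₂ = 56.26 kmol.
Outlet amounts (n = n₀ + Σ ν·ξ):
  V: 551.6 − 2(208.8) = 134
  M: 0 + 1(208.8) − 1(56.26) = 152.5
  U: 0 + 1(56.26) = 56.26

153 kmol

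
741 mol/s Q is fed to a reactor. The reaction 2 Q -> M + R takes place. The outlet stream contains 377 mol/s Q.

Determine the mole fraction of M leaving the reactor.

0.246

For Q: n = n₀ − 2ξ → 377 = 741 − 2ξ, giving ξ = 182 mol/s.
Outlet amounts (n = n₀ + ν ξ):
  Q: 741 − 2(182) = 377
  M: 0 + 1(182) = 182
  R: 0 + 1(182) = 182
Total out = 741 mol/s; y_M = 182 / 741 = 0.2456.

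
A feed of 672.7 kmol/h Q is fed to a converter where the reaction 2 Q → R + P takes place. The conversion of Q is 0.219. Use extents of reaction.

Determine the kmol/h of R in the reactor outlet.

73.7 kmol/h

Q reacted = 0.219 × 672.7 = 147.3 kmol/h; ν_Q = −2, so ξ = 147.3/2 = 73.66 kmol/h.
Outlet amounts (n = n₀ + ν ξ):
  Q: 672.7 − 2(73.66) = 525.4
  R: 0 + 1(73.66) = 73.66
  P: 0 + 1(73.66) = 73.66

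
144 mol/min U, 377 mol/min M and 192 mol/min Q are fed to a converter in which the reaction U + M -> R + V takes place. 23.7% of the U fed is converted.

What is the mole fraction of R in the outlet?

0.0479

U reacted = 0.237 × 144 = 34.13 mol/min; ν_U = −1, so ξ = 34.13/1 = 34.13 mol/min.
Outlet amounts (n = n₀ + ν ξ):
  U: 144 − 1(34.13) = 109.9
  M: 377 − 1(34.13) = 342.9
  R: 0 + 1(34.13) = 34.13
  V: 0 + 1(34.13) = 34.13
  Q: 192 (inert)
Total out = 713 mol/min; y_R = 34.13 / 713 = 0.04787.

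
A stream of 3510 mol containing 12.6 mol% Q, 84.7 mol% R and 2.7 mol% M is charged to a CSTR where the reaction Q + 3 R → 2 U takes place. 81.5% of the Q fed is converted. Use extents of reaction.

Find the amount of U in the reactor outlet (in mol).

Q reacted = 0.815 × 442.3 = 360.4 mol; ν_Q = −1, so ξ = 360.4/1 = 360.4 mol.
Outlet amounts (n = n₀ + ν ξ):
  Q: 442.3 − 1(360.4) = 81.82
  R: 2973 − 3(360.4) = 1892
  U: 0 + 2(360.4) = 720.9
  M: 94.77 (inert)

721 mol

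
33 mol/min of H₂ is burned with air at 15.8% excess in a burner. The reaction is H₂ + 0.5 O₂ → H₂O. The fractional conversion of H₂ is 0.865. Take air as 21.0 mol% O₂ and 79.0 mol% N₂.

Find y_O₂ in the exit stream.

Stoichiometric O₂ = 0.5 × 33 = 16.5 mol/min; O₂ fed = 16.5 × 1.158 = 19.11 mol/min.
N₂ fed = 19.11 × 79/21 = 71.88 mol/min.
Fuel reacted = 0.865 × 33 → ξ = 28.54 mol/min.
Outlet (n = n₀ + ν ξ):
  H₂: 33 − 1(28.54) = 4.455
  O₂: 19.11 − 0.5(28.54) = 4.835
  N₂: 71.88 (inert)
  H₂O: 0 + 1(28.54) = 28.54
Total out = 109.7 mol/min; y_O₂ = 4.835 / 109.7 = 0.04406.

0.0441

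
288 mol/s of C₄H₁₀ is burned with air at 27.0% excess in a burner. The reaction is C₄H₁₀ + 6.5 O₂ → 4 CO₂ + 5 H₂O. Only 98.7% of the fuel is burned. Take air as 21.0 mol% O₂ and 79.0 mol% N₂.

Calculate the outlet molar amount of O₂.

Stoichiometric O₂ = 6.5 × 288 = 1872 mol/s; O₂ fed = 1872 × 1.270 = 2377 mol/s.
N₂ fed = 2377 × 79/21 = 8944 mol/s.
Fuel reacted = 0.987 × 288 → ξ = 284.3 mol/s.
Outlet (n = n₀ + ν ξ):
  C₄H₁₀: 288 − 1(284.3) = 3.744
  O₂: 2377 − 6.5(284.3) = 529.8
  N₂: 8944 (inert)
  CO₂: 0 + 4(284.3) = 1137
  H₂O: 0 + 5(284.3) = 1421

530 mol/s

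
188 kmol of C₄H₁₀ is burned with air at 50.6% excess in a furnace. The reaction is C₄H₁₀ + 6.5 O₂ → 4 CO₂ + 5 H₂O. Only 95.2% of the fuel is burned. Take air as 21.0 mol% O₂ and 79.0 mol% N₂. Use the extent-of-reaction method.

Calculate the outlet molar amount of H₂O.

895 kmol

Stoichiometric O₂ = 6.5 × 188 = 1222 kmol; O₂ fed = 1222 × 1.506 = 1840 kmol.
N₂ fed = 1840 × 79/21 = 6923 kmol.
Fuel reacted = 0.952 × 188 → ξ = 179 kmol.
Outlet (n = n₀ + ν ξ):
  C₄H₁₀: 188 − 1(179) = 9.024
  O₂: 1840 − 6.5(179) = 677
  N₂: 6923 (inert)
  CO₂: 0 + 4(179) = 715.9
  H₂O: 0 + 5(179) = 894.9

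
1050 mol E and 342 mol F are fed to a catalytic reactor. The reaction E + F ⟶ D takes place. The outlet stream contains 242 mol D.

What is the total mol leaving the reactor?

For D: n = n₀ + 1ξ → 242 = 0 + 1ξ, giving ξ = 242 mol.
Outlet amounts (n = n₀ + ν ξ):
  E: 1050 − 1(242) = 808
  F: 342 − 1(242) = 100
  D: 0 + 1(242) = 242
Total out = 808 + 100 + 242 = 1150 mol.

1150 mol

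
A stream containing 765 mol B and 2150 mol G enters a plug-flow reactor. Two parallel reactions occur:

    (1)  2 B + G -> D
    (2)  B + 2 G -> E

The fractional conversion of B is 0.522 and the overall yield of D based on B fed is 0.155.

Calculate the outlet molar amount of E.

162 mol

Yield of D: 1ξ₁ / 765 = 0.155 → ξ₁ = 118.6 mol.
Conversion of B: 2ξ₁ + 1ξ₂ = 0.522 × 765 = 399.3 → ξ₂ = 162.2 mol.
Outlet amounts (n = n₀ + Σ ν·ξ):
  B: 765 − 2(118.6) − 1(162.2) = 365.7
  G: 2150 − 1(118.6) − 2(162.2) = 1707
  D: 0 + 1(118.6) = 118.6
  E: 0 + 1(162.2) = 162.2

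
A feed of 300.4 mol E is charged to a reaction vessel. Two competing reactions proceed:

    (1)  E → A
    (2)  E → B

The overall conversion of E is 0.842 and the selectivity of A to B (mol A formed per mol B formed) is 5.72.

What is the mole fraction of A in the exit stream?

Conversion of E: E consumed = 0.842 × 300.4 = 252.9 mol = 1ξ₁ + 1ξ₂.
Selectivity: 1ξ₁ / (1ξ₂) = 5.72 → ξ₁ = 5.72 ξ₂.
Substitute: (1·5.72 + 1) ξ₂ = 252.9 → ξ₂ = 37.64 mol, ξ₁ = 215.3 mol.
Outlet amounts (n = n₀ + Σ ν·ξ):
  E: 300.4 − 1(215.3) − 1(37.64) = 47.46
  A: 0 + 1(215.3) = 215.3
  B: 0 + 1(37.64) = 37.64
Total out = 300.4 mol; y_A = 215.3 / 300.4 = 0.7167.

0.717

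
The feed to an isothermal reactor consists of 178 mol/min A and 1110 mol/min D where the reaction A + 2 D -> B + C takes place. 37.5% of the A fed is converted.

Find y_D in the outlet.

0.8

A reacted = 0.375 × 178 = 66.75 mol/min; ν_A = −1, so ξ = 66.75/1 = 66.75 mol/min.
Outlet amounts (n = n₀ + ν ξ):
  A: 178 − 1(66.75) = 111.2
  D: 1110 − 2(66.75) = 976.5
  B: 0 + 1(66.75) = 66.75
  C: 0 + 1(66.75) = 66.75
Total out = 1221 mol/min; y_D = 976.5 / 1221 = 0.7996.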